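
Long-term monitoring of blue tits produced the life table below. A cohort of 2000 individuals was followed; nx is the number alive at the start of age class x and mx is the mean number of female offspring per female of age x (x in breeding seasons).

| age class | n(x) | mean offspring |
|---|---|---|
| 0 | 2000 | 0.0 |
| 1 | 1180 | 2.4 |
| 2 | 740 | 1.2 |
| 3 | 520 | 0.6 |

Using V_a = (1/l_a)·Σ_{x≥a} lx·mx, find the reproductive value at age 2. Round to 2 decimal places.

1.62

lx = nx/n0 = nx/2000: 1, 0.59, 0.37, 0.26
lx·mx for x ≥ 2: 0.444, 0.156 → sum = 0.6
V_2 = 0.6 / l_2 = 0.6 / 0.37 = 1.621622… → 1.62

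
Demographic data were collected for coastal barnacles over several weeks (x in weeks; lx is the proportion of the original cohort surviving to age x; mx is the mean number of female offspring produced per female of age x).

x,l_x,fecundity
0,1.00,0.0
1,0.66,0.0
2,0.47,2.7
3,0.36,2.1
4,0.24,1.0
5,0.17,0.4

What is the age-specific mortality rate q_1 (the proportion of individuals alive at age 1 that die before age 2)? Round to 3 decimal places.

0.288

q_1 = (l_1 − l_2) / l_1 = (0.66 − 0.47) / 0.66
     = 0.19 / 0.66 = 0.287879… → 0.288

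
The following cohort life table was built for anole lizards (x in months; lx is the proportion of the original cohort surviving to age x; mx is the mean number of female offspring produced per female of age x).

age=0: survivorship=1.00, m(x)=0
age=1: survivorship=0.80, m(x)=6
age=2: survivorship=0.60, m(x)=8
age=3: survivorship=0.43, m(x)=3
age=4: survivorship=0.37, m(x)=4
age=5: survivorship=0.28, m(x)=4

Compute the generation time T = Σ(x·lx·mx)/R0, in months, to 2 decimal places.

2.21

lx·mx: 0, 4.8, 4.8, 1.29, 1.48, 1.12 → R0 = 13.49
x·lx·mx: 0, 4.8, 9.6, 3.87, 5.92, 5.6 → Σ = 29.79
T = 29.79 / 13.49 = 2.208302… → 2.21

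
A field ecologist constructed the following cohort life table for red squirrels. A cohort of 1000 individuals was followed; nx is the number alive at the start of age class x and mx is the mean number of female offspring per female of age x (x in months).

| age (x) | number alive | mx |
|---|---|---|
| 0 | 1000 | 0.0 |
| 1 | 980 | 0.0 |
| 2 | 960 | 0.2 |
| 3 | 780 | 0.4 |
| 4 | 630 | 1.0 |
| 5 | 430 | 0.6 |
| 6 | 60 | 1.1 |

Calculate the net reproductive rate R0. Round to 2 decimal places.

1.46

lx = nx/n0 = nx/1000: 1, 0.98, 0.96, 0.78, 0.63, 0.43, 0.06
lx·mx by age: 0, 0, 0.192, 0.312, 0.63, 0.258, 0.066
R0 = Σ lx·mx = 1.458 → 1.46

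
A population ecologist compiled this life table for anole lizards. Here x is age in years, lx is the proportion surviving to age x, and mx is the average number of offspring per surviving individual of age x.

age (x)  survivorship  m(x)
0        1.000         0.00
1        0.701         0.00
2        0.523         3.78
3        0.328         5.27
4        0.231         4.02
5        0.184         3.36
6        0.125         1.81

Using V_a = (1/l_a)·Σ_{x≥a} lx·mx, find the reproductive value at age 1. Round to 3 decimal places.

7.815

lx·mx for x ≥ 1: 0, 1.97694, 1.72856, 0.92862, 0.61824, 0.22625 → sum = 5.47861
V_1 = 5.47861 / l_1 = 5.47861 / 0.701 = 7.815421… → 7.815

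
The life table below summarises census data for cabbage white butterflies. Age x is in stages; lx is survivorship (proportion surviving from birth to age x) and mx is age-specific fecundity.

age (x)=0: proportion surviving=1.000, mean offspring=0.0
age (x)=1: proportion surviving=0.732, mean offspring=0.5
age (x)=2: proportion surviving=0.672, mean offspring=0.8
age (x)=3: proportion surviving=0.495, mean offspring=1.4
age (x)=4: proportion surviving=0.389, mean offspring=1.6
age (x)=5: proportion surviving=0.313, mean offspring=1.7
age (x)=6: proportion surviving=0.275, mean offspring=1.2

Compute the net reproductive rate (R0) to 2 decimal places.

3.08

lx·mx by age: 0, 0.366, 0.5376, 0.693, 0.6224, 0.5321, 0.33
R0 = Σ lx·mx = 3.0811 → 3.08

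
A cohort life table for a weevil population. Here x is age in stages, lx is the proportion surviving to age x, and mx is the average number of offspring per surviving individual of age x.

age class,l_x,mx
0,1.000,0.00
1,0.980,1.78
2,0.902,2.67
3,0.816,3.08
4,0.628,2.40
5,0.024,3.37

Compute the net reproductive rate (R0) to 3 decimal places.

lx·mx by age: 0, 1.7444, 2.40834, 2.51328, 1.5072, 0.08088
R0 = Σ lx·mx = 8.2541 → 8.254

8.254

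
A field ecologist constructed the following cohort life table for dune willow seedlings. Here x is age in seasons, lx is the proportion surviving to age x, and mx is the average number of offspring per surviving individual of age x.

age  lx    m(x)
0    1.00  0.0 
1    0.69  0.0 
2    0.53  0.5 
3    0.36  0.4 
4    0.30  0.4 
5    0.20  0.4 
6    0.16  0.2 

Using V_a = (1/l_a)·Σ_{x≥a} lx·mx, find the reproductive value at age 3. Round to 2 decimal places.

lx·mx for x ≥ 3: 0.144, 0.12, 0.08, 0.032 → sum = 0.376
V_3 = 0.376 / l_3 = 0.376 / 0.36 = 1.044444… → 1.04

1.04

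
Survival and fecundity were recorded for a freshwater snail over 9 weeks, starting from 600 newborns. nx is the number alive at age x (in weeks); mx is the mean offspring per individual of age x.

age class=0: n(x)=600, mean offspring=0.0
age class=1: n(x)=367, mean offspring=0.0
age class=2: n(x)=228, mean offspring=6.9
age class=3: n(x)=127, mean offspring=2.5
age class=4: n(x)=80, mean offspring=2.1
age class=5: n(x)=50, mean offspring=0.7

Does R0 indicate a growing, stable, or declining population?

growing

lx = nx/n0 = nx/600: 1, 0.61167…, 0.38, 0.21167…, 0.13333…, 0.08333…
R0 = Σ lx·mx = 0 + 0 + 2.622 + 0.529167… + 0.28… + 0.058333… = 3.4895…
R0 > 1, so the population is growing.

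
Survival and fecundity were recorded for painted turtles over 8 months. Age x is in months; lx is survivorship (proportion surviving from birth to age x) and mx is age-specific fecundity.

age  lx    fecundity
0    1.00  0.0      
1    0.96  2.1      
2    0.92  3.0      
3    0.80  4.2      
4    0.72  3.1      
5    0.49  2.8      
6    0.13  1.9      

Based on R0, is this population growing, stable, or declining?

growing

R0 = Σ lx·mx = 0 + 2.016 + 2.76 + 3.36 + 2.232 + 1.372 + 0.247 = 11.987
R0 > 1, so the population is growing.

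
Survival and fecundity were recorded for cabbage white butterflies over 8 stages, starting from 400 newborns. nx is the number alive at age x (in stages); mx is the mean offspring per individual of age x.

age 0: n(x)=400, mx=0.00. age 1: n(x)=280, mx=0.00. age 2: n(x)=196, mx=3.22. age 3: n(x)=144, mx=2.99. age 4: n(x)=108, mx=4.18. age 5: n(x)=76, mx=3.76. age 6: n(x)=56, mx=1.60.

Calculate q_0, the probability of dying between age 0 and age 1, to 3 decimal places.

0.300

lx = nx/n0 = nx/400: 1, 0.7, 0.49, 0.36, 0.27, 0.19, 0.14
q_0 = (l_0 − l_1) / l_0 = (1 − 0.7) / 1
     = 0.3 / 1 = 0.3 → 0.300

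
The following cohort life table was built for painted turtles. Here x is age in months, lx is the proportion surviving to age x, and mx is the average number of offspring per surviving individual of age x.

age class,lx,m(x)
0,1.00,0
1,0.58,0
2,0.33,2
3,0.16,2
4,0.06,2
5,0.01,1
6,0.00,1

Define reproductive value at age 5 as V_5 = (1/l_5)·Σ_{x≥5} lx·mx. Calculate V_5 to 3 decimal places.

lx·mx for x ≥ 5: 0.01, 0 → sum = 0.01
V_5 = 0.01 / l_5 = 0.01 / 0.01 = 1 → 1.000

1.000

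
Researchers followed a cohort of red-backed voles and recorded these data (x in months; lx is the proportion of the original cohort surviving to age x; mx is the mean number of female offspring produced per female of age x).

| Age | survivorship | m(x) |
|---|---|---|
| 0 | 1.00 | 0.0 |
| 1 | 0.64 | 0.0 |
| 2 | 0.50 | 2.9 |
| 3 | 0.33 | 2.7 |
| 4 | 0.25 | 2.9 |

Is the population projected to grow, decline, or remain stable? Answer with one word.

R0 = Σ lx·mx = 0 + 0 + 1.45 + 0.891 + 0.725 = 3.066
R0 > 1, so the population is growing.

growing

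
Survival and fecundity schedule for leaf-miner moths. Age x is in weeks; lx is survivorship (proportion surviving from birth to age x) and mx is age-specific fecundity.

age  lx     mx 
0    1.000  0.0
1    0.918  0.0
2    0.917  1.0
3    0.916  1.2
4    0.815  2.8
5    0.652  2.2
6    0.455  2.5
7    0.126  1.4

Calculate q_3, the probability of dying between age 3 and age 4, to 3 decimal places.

q_3 = (l_3 − l_4) / l_3 = (0.916 − 0.815) / 0.916
     = 0.101 / 0.916 = 0.110262… → 0.110

0.110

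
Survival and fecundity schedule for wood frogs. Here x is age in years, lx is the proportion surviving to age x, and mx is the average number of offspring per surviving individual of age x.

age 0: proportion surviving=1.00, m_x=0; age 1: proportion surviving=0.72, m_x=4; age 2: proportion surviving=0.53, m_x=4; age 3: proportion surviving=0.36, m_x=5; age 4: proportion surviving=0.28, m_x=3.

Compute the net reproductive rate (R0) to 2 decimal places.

lx·mx by age: 0, 2.88, 2.12, 1.8, 0.84
R0 = Σ lx·mx = 7.64 → 7.64

7.64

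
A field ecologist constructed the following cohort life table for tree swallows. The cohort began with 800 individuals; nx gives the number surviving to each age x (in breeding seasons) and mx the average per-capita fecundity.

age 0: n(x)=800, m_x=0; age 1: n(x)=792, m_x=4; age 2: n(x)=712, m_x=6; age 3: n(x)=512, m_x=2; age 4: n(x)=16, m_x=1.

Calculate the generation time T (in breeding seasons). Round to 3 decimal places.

1.751

lx = nx/n0 = nx/800: 1, 0.99, 0.89, 0.64, 0.02
lx·mx: 0, 3.96, 5.34, 1.28, 0.02 → R0 = 10.6
x·lx·mx: 0, 3.96, 10.68, 3.84, 0.08 → Σ = 18.56
T = 18.56 / 10.6 = 1.750943… → 1.751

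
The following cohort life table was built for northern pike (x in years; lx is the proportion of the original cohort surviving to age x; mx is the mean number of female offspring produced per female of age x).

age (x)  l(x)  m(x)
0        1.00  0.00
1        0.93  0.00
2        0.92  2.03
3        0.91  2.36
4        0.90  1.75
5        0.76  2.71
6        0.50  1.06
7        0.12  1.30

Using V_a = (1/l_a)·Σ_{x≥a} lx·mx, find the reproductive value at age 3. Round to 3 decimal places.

7.108

lx·mx for x ≥ 3: 2.1476, 1.575, 2.0596, 0.53, 0.156 → sum = 6.4682
V_3 = 6.4682 / l_3 = 6.4682 / 0.91 = 7.107912… → 7.108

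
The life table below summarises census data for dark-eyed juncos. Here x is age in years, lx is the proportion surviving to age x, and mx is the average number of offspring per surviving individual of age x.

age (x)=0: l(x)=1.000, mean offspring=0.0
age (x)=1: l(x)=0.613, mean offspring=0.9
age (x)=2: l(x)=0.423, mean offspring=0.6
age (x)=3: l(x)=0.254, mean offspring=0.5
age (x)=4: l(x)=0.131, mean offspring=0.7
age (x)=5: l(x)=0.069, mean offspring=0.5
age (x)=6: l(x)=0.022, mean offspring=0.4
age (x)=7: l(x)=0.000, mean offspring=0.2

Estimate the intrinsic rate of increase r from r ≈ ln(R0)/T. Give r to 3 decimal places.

R0 = Σ lx·mx = 0 + 0.5517 + 0.2538 + 0.127 + 0.0917 + 0.0345 + 0.0088 + 0 = 1.0675
Σ x·lx·mx = 2.0324; T = 2.0324/1.0675 = 1.90389…
r ≈ ln(R0)/T = ln(1.0675)/1.90389… = 0.03431… → 0.034

0.034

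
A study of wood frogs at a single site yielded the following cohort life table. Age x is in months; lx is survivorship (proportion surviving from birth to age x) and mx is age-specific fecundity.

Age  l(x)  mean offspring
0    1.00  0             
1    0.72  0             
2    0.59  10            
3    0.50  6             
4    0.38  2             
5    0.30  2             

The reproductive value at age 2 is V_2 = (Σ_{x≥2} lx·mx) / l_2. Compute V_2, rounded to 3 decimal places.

lx·mx for x ≥ 2: 5.9, 3, 0.76, 0.6 → sum = 10.26
V_2 = 10.26 / l_2 = 10.26 / 0.59 = 17.389831… → 17.390

17.390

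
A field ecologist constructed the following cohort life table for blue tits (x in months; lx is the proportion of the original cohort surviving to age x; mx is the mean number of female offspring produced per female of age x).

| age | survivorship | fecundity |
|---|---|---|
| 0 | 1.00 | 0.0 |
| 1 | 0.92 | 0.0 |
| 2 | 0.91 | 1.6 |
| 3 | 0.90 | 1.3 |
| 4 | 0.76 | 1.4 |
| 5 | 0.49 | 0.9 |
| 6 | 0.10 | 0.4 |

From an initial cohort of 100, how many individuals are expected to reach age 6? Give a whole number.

Expected survivors = N0 · l_6 = 100 × 0.10 = 10 → 10

10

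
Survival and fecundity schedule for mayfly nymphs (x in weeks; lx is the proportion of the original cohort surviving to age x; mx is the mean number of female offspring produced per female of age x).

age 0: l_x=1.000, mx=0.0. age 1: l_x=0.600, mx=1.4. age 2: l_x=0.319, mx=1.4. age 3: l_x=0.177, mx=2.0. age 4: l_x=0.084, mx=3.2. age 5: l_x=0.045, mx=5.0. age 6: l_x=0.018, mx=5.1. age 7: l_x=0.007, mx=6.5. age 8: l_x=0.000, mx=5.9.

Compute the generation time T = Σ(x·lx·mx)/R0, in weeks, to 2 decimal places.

2.58

lx·mx: 0, 0.84, 0.4466, 0.354, 0.2688, 0.225, 0.0918, 0.0455, 0 → R0 = 2.2717
x·lx·mx: 0, 0.84, 0.8932, 1.062, 1.0752, 1.125, 0.5508, 0.3185, 0 → Σ = 5.8647
T = 5.8647 / 2.2717 = 2.581635… → 2.58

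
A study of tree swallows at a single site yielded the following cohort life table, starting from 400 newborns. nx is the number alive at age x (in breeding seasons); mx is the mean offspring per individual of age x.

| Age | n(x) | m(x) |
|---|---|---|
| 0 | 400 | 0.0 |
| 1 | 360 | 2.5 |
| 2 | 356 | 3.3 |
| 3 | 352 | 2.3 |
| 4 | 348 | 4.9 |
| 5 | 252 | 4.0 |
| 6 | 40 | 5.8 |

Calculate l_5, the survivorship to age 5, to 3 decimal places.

l_5 = n_5/n_0 = 252/400 = 0.63 → 0.630

0.630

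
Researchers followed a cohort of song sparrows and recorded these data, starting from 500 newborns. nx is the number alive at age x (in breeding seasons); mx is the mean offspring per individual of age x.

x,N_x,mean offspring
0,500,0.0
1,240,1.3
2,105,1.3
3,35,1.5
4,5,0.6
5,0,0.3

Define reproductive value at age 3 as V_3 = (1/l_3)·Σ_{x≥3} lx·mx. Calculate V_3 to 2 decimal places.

lx = nx/n0 = nx/500: 1, 0.48, 0.21, 0.07, 0.01, 0
lx·mx for x ≥ 3: 0.105, 0.006, 0 → sum = 0.111
V_3 = 0.111 / l_3 = 0.111 / 0.07 = 1.585714… → 1.59

1.59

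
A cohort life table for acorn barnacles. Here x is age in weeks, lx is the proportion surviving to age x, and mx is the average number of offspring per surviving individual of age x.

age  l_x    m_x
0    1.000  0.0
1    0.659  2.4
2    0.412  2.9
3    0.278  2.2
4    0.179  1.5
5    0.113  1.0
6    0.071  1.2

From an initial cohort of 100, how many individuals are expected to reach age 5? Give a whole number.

Expected survivors = N0 · l_5 = 100 × 0.113 = 11.3 → 11

11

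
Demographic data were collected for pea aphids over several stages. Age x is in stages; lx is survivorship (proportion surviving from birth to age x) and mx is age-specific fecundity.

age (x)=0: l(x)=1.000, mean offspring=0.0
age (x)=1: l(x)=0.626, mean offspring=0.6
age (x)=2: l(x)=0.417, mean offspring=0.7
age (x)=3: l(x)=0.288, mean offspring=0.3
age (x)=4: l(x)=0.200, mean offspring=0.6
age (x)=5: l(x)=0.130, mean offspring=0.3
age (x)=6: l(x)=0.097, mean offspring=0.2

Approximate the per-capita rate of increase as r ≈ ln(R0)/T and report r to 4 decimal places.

R0 = Σ lx·mx = 0 + 0.3756 + 0.2919 + 0.0864 + 0.12 + 0.039 + 0.0194 = 0.9323
Σ x·lx·mx = 2.01; T = 2.01/0.9323 = 2.15596…
r ≈ ln(R0)/T = ln(0.9323)/2.15596… = -0.032515… → -0.0325

-0.0325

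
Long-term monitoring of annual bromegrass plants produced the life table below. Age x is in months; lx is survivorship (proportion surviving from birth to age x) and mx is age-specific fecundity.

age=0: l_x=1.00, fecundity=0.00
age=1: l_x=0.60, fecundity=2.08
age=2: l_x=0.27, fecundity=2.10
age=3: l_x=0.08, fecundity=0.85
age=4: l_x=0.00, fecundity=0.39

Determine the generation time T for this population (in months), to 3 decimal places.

lx·mx: 0, 1.248, 0.567, 0.068, 0 → R0 = 1.883
x·lx·mx: 0, 1.248, 1.134, 0.204, 0 → Σ = 2.586
T = 2.586 / 1.883 = 1.37334… → 1.373

1.373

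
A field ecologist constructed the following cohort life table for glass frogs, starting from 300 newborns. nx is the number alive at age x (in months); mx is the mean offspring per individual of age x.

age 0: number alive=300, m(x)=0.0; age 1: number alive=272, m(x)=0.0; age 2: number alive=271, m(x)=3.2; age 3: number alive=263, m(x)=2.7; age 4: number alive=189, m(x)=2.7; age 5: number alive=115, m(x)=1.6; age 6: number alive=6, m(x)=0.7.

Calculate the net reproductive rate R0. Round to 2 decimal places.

lx = nx/n0 = nx/300: 1, 0.90667…, 0.90333…, 0.87667…, 0.63, 0.38333…, 0.02
lx·mx by age: 0, 0, 2.890667…, 2.367…, 1.701, 0.613333…, 0.014
R0 = Σ lx·mx = 7.586… → 7.59

7.59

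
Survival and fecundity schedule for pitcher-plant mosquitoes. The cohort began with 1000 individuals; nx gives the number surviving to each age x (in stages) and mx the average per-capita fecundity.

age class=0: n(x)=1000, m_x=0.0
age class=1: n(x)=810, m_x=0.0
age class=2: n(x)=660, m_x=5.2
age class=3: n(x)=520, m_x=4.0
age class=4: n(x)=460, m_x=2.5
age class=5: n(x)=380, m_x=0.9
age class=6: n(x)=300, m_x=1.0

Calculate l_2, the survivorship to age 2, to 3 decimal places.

0.660

l_2 = n_2/n_0 = 660/1000 = 0.66 → 0.660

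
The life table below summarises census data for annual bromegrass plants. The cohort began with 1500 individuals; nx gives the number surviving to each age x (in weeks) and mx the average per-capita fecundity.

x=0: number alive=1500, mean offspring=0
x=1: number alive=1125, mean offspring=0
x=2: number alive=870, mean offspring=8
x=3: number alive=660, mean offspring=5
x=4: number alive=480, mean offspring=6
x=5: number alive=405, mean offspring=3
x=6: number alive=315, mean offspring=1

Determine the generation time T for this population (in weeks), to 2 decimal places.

2.95

lx = nx/n0 = nx/1500: 1, 0.75, 0.58, 0.44, 0.32, 0.27, 0.21
lx·mx: 0, 0, 4.64, 2.2, 1.92, 0.81, 0.21 → R0 = 9.78
x·lx·mx: 0, 0, 9.28, 6.6, 7.68, 4.05, 1.26 → Σ = 28.87
T = 28.87 / 9.78 = 2.951943… → 2.95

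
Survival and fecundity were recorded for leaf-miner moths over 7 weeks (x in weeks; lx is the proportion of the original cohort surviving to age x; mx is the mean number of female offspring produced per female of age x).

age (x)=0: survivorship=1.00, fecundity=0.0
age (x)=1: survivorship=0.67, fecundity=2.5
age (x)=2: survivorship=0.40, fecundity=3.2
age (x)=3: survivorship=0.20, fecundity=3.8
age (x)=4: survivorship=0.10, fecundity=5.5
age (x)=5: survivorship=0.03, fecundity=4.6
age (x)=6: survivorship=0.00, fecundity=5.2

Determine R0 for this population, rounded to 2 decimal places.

4.40

lx·mx by age: 0, 1.675, 1.28, 0.76, 0.55, 0.138, 0
R0 = Σ lx·mx = 4.403 → 4.40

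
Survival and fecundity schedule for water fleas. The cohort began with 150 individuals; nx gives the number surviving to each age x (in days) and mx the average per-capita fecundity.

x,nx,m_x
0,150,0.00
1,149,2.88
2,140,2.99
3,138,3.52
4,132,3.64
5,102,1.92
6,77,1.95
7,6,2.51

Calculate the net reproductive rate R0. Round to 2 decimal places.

14.50

lx = nx/n0 = nx/150: 1, 0.99333…, 0.93333…, 0.92, 0.88, 0.68, 0.51333…, 0.04
lx·mx by age: 0, 2.8608…, 2.790667…, 3.2384, 3.2032, 1.3056, 1.001…, 0.1004
R0 = Σ lx·mx = 14.500067… → 14.50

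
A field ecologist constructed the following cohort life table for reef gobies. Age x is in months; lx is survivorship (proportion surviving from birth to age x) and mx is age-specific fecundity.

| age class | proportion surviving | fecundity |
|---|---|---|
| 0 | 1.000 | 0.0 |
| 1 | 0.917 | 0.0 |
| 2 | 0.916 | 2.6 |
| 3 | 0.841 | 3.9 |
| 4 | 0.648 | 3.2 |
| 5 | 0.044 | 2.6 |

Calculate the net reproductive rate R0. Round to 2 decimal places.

lx·mx by age: 0, 0, 2.3816, 3.2799, 2.0736, 0.1144
R0 = Σ lx·mx = 7.8495 → 7.85

7.85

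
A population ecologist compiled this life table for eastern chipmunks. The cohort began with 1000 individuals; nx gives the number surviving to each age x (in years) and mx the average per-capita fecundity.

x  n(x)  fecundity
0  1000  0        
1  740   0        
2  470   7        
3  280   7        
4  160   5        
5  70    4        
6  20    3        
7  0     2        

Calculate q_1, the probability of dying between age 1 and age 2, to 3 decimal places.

0.365

lx = nx/n0 = nx/1000: 1, 0.74, 0.47, 0.28, 0.16, 0.07, 0.02, 0
q_1 = (l_1 − l_2) / l_1 = (0.74 − 0.47) / 0.74
     = 0.27 / 0.74 = 0.364865… → 0.365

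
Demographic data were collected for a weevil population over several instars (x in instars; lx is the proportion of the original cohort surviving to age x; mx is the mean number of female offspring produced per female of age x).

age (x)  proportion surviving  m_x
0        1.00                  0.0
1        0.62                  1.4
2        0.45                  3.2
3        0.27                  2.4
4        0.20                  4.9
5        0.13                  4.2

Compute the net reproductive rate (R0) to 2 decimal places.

lx·mx by age: 0, 0.868, 1.44, 0.648, 0.98, 0.546
R0 = Σ lx·mx = 4.482 → 4.48

4.48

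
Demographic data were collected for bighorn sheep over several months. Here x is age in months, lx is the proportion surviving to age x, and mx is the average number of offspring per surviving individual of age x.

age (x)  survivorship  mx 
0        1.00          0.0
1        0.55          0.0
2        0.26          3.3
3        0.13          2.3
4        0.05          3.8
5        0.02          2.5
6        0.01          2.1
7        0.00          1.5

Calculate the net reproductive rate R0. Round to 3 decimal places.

lx·mx by age: 0, 0, 0.858, 0.299, 0.19, 0.05, 0.021, 0
R0 = Σ lx·mx = 1.418 → 1.418

1.418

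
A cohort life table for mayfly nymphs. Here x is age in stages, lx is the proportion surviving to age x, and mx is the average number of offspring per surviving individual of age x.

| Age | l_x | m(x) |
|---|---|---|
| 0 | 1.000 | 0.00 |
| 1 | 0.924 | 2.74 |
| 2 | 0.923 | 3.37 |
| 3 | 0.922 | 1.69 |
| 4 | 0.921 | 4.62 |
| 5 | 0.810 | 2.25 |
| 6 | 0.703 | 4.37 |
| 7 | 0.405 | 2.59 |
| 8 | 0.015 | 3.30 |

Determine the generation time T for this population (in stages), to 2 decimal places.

3.77

lx·mx: 0, 2.53176, 3.11051, 1.55818, 4.25502, 1.8225, 3.07211, 1.04895, 0.0495 → R0 = 17.44853
x·lx·mx: 0, 2.53176, 6.22102, 4.67454, 17.02008, 9.1125, 18.43266, 7.34265, 0.396 → Σ = 65.73121
T = 65.73121 / 17.44853 = 3.767149… → 3.77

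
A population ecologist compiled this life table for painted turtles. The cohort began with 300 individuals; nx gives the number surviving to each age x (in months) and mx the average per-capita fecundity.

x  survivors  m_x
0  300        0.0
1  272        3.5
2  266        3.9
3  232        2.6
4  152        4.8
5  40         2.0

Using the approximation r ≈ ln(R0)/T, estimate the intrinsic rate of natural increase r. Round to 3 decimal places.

1.013

lx = nx/n0 = nx/300: 1, 0.90667…, 0.88667…, 0.77333…, 0.50667…, 0.13333…
R0 = Σ lx·mx = 0 + 3.17333… + 3.458… + 2.01067… + 2.432… + 0.26667… = 11.340667…
Σ x·lx·mx = 27.182667…; T = 27.182667…/11.340667… = 2.39692…
r ≈ ln(R0)/T = ln(11.340667…)/2.39692… = 1.01313… → 1.013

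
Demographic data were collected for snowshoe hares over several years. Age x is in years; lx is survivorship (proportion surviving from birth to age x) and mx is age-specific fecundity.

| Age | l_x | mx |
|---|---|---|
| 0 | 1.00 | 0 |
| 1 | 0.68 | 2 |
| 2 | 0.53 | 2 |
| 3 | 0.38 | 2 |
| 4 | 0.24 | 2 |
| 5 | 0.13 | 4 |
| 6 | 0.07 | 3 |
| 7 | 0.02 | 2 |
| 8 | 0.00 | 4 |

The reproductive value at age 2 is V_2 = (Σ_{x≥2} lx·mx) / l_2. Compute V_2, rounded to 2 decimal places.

5.79

lx·mx for x ≥ 2: 1.06, 0.76, 0.48, 0.52, 0.21, 0.04, 0 → sum = 3.07
V_2 = 3.07 / l_2 = 3.07 / 0.53 = 5.792453… → 5.79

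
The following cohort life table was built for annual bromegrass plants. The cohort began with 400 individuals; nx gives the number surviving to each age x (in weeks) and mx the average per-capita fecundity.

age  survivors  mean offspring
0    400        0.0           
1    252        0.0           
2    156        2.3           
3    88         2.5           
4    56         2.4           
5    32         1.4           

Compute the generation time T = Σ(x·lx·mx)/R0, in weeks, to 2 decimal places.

lx = nx/n0 = nx/400: 1, 0.63, 0.39, 0.22, 0.14, 0.08
lx·mx: 0, 0, 0.897, 0.55, 0.336, 0.112 → R0 = 1.895
x·lx·mx: 0, 0, 1.794, 1.65, 1.344, 0.56 → Σ = 5.348
T = 5.348 / 1.895 = 2.822164… → 2.82

2.82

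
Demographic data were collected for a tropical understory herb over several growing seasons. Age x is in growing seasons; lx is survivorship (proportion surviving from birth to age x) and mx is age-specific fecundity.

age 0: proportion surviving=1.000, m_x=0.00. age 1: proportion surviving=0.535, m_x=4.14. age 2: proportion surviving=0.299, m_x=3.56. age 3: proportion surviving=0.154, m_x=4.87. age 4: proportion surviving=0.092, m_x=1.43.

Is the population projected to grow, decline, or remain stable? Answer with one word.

R0 = Σ lx·mx = 0 + 2.2149 + 1.06444 + 0.74998 + 0.13156 = 4.16088
R0 > 1, so the population is growing.

growing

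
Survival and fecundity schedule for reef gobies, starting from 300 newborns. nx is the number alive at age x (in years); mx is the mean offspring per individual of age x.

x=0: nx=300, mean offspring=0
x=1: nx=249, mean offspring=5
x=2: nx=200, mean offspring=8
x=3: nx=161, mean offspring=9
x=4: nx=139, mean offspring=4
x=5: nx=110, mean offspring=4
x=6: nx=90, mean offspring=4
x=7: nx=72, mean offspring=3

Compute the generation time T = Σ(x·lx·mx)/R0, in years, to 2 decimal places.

lx = nx/n0 = nx/300: 1, 0.83, 0.66667…, 0.53667…, 0.46333…, 0.36667…, 0.3, 0.24
lx·mx: 0, 4.15, 5.333333…, 4.83…, 1.853333…, 1.466667…, 1.2, 0.72 → R0 = 19.553333…
x·lx·mx: 0, 4.15, 10.666667…, 14.49…, 7.413333…, 7.333333…, 7.2, 5.04 → Σ = 56.293333…
T = 56.293333… / 19.553333… = 2.878964… → 2.88

2.88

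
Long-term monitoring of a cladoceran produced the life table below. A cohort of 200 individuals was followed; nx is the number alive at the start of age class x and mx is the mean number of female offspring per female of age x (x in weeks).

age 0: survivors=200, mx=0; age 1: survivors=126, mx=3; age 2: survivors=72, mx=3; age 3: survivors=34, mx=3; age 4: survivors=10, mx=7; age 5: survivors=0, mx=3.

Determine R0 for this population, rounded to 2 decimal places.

lx = nx/n0 = nx/200: 1, 0.63, 0.36, 0.17, 0.05, 0
lx·mx by age: 0, 1.89, 1.08, 0.51, 0.35, 0
R0 = Σ lx·mx = 3.83 → 3.83

3.83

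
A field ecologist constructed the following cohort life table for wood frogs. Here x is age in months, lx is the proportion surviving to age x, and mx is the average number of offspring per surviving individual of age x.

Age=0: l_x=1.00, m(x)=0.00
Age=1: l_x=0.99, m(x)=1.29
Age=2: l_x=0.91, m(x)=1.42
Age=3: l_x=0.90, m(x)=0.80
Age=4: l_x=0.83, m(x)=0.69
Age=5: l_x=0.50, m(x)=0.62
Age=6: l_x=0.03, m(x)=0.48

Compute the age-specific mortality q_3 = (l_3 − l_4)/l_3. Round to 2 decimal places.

0.08

q_3 = (l_3 − l_4) / l_3 = (0.9 − 0.83) / 0.9
     = 0.07 / 0.9 = 0.077778… → 0.08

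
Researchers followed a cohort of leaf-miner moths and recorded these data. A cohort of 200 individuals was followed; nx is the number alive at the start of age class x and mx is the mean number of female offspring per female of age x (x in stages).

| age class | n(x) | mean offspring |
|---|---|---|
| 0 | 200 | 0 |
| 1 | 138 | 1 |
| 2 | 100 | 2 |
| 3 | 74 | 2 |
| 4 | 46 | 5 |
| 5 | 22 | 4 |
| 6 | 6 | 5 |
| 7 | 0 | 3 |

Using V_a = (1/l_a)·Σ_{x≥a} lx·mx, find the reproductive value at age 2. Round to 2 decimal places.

6.96

lx = nx/n0 = nx/200: 1, 0.69, 0.5, 0.37, 0.23, 0.11, 0.03, 0
lx·mx for x ≥ 2: 1, 0.74, 1.15, 0.44, 0.15, 0 → sum = 3.48
V_2 = 3.48 / l_2 = 3.48 / 0.5 = 6.96 → 6.96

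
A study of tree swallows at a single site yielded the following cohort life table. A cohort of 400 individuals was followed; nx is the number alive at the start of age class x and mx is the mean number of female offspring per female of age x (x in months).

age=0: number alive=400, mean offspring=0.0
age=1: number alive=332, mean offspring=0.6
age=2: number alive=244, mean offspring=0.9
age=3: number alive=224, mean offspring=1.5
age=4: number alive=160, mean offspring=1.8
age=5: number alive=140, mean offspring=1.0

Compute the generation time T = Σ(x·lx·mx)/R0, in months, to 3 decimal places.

lx = nx/n0 = nx/400: 1, 0.83, 0.61, 0.56, 0.4, 0.35
lx·mx: 0, 0.498, 0.549, 0.84, 0.72, 0.35 → R0 = 2.957
x·lx·mx: 0, 0.498, 1.098, 2.52, 2.88, 1.75 → Σ = 8.746
T = 8.746 / 2.957 = 2.957727… → 2.958

2.958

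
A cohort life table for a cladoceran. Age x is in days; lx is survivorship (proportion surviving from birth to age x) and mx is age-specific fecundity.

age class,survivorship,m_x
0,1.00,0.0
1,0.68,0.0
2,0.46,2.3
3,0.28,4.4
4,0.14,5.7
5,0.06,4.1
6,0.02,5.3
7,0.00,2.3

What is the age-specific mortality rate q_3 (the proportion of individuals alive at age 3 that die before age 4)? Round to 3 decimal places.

q_3 = (l_3 − l_4) / l_3 = (0.28 − 0.14) / 0.28
     = 0.14 / 0.28 = 0.5 → 0.500

0.500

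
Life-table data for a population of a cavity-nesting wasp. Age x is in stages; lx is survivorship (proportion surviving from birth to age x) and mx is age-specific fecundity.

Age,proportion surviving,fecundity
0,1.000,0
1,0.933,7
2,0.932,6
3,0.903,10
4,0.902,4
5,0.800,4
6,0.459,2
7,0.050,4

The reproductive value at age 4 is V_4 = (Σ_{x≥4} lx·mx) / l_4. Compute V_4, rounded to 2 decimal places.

lx·mx for x ≥ 4: 3.608, 3.2, 0.918, 0.2 → sum = 7.926
V_4 = 7.926 / l_4 = 7.926 / 0.902 = 8.78714… → 8.79

8.79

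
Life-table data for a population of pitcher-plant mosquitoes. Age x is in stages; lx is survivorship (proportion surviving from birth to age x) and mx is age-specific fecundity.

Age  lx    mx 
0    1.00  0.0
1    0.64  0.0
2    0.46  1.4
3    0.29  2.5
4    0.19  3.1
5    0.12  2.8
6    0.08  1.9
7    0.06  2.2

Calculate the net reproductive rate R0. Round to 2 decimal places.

2.58

lx·mx by age: 0, 0, 0.644, 0.725, 0.589, 0.336, 0.152, 0.132
R0 = Σ lx·mx = 2.578 → 2.58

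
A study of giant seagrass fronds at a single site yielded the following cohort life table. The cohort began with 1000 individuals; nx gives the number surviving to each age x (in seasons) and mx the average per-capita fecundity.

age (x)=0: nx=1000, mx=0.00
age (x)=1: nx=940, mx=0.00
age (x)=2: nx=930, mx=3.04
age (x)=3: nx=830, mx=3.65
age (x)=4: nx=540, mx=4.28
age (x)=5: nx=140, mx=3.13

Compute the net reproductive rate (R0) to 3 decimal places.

lx = nx/n0 = nx/1000: 1, 0.94, 0.93, 0.83, 0.54, 0.14
lx·mx by age: 0, 0, 2.8272, 3.0295, 2.3112, 0.4382
R0 = Σ lx·mx = 8.6061 → 8.606

8.606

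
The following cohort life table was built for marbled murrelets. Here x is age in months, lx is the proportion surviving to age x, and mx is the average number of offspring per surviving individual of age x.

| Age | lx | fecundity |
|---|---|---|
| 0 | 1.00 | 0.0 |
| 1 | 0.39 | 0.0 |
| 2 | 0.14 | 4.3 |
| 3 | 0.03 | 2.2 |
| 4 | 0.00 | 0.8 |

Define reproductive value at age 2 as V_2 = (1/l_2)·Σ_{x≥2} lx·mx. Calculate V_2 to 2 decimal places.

4.77

lx·mx for x ≥ 2: 0.602, 0.066, 0 → sum = 0.668
V_2 = 0.668 / l_2 = 0.668 / 0.14 = 4.771429… → 4.77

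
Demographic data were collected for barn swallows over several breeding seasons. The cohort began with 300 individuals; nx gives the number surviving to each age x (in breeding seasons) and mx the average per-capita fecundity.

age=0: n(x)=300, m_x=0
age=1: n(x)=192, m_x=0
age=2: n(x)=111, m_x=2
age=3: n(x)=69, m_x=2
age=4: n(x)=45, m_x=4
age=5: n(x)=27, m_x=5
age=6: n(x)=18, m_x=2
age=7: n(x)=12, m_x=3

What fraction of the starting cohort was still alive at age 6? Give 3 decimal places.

l_6 = n_6/n_0 = 18/300 = 0.06 → 0.060

0.060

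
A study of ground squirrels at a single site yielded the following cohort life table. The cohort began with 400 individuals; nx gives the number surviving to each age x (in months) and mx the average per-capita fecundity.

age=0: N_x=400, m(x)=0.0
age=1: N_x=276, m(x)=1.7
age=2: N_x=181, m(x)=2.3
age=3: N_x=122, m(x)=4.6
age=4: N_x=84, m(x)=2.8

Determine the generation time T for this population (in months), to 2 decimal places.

2.33

lx = nx/n0 = nx/400: 1, 0.69, 0.4525, 0.305, 0.21
lx·mx: 0, 1.173, 1.04075, 1.403, 0.588 → R0 = 4.20475
x·lx·mx: 0, 1.173, 2.0815, 4.209, 2.352 → Σ = 9.8155
T = 9.8155 / 4.20475 = 2.334384… → 2.33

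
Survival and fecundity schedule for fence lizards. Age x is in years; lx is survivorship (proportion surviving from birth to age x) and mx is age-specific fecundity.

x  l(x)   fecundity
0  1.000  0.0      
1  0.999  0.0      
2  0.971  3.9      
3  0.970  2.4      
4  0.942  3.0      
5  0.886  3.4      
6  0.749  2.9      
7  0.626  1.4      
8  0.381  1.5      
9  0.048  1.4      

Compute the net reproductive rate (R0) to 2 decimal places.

lx·mx by age: 0, 0, 3.7869, 2.328, 2.826, 3.0124, 2.1721, 0.8764, 0.5715, 0.0672
R0 = Σ lx·mx = 15.6405 → 15.64

15.64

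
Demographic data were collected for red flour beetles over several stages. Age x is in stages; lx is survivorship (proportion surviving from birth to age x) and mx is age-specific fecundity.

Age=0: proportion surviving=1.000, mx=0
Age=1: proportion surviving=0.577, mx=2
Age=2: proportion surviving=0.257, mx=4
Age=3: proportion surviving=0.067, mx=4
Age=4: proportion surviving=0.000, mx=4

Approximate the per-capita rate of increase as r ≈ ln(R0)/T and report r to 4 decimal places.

R0 = Σ lx·mx = 0 + 1.154 + 1.028 + 0.268 + 0 = 2.45
Σ x·lx·mx = 4.014; T = 4.014/2.45 = 1.63837…
r ≈ ln(R0)/T = ln(2.45)/1.63837… = 0.54694… → 0.5469

0.5469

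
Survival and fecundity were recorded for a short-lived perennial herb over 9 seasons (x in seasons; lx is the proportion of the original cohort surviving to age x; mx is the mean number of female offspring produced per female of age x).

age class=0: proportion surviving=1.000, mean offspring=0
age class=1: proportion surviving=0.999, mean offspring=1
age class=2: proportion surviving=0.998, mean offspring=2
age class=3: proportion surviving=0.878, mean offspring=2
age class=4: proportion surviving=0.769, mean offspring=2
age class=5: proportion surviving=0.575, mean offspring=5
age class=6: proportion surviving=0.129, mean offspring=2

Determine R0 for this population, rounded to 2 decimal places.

9.42

lx·mx by age: 0, 0.999, 1.996, 1.756, 1.538, 2.875, 0.258
R0 = Σ lx·mx = 9.422 → 9.42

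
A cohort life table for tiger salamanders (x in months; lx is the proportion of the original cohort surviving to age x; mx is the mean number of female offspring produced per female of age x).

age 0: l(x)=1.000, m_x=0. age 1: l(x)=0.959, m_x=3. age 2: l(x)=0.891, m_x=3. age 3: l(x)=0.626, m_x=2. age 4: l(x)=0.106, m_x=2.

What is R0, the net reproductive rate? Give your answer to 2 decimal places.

7.01

lx·mx by age: 0, 2.877, 2.673, 1.252, 0.212
R0 = Σ lx·mx = 7.014 → 7.01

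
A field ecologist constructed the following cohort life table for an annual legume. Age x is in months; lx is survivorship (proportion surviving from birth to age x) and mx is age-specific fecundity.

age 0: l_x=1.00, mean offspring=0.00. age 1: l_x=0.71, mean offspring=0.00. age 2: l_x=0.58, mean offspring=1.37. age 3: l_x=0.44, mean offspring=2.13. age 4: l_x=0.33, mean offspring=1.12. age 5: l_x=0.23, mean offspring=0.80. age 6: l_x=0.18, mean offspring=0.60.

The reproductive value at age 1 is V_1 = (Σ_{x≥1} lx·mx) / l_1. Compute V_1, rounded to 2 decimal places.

3.37

lx·mx for x ≥ 1: 0, 0.7946, 0.9372, 0.3696, 0.184, 0.108 → sum = 2.3934
V_1 = 2.3934 / l_1 = 2.3934 / 0.71 = 3.370986… → 3.37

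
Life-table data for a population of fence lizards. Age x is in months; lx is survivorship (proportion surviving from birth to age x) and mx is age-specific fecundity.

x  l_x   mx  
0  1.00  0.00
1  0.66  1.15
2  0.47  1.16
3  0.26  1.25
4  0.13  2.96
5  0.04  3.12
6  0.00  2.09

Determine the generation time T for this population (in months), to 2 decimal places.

lx·mx: 0, 0.759, 0.5452, 0.325, 0.3848, 0.1248, 0 → R0 = 2.1388
x·lx·mx: 0, 0.759, 1.0904, 0.975, 1.5392, 0.624, 0 → Σ = 4.9876
T = 4.9876 / 2.1388 = 2.331962… → 2.33

2.33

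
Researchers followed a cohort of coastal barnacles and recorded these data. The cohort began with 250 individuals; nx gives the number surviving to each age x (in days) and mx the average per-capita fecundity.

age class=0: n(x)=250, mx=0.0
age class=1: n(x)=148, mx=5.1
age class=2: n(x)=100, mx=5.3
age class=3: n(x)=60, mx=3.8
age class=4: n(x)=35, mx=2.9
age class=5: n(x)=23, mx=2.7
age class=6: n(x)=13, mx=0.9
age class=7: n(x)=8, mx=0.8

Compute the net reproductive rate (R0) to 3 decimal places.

6.778

lx = nx/n0 = nx/250: 1, 0.592, 0.4, 0.24, 0.14, 0.092, 0.052, 0.032
lx·mx by age: 0, 3.0192, 2.12, 0.912, 0.406, 0.2484, 0.0468, 0.0256
R0 = Σ lx·mx = 6.778 → 6.778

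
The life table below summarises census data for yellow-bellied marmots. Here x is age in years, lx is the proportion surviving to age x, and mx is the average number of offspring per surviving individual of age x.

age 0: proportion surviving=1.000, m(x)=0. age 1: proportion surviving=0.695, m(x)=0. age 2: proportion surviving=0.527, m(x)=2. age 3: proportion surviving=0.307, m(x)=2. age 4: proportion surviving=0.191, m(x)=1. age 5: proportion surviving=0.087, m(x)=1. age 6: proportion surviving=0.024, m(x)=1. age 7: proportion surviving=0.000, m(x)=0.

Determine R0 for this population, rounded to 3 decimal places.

1.970

lx·mx by age: 0, 0, 1.054, 0.614, 0.191, 0.087, 0.024, 0
R0 = Σ lx·mx = 1.97 → 1.970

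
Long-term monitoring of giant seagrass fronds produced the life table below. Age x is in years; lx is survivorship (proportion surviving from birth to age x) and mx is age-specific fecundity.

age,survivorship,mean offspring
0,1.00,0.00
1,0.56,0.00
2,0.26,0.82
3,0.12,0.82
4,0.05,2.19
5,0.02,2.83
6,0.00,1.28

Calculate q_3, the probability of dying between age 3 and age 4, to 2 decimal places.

0.58

q_3 = (l_3 − l_4) / l_3 = (0.12 − 0.05) / 0.12
     = 0.07 / 0.12 = 0.583333… → 0.58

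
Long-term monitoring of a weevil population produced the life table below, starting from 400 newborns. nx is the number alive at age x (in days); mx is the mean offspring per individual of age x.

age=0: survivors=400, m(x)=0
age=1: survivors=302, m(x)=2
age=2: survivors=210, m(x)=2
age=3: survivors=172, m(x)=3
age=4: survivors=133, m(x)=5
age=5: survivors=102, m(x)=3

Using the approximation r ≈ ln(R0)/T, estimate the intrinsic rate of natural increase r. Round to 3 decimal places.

0.642

lx = nx/n0 = nx/400: 1, 0.755, 0.525, 0.43, 0.3325, 0.255
R0 = Σ lx·mx = 0 + 1.51 + 1.05 + 1.29 + 1.6625 + 0.765 = 6.2775
Σ x·lx·mx = 17.955; T = 17.955/6.2775 = 2.86022…
r ≈ ln(R0)/T = ln(6.2775)/2.86022… = 0.64225… → 0.642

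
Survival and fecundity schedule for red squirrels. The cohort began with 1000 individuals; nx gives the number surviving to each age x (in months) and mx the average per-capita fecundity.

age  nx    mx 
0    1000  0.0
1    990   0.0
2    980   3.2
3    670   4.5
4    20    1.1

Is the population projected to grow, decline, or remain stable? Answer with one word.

lx = nx/n0 = nx/1000: 1, 0.99, 0.98, 0.67, 0.02
R0 = Σ lx·mx = 0 + 0 + 3.136 + 3.015 + 0.022 = 6.173
R0 > 1, so the population is growing.

growing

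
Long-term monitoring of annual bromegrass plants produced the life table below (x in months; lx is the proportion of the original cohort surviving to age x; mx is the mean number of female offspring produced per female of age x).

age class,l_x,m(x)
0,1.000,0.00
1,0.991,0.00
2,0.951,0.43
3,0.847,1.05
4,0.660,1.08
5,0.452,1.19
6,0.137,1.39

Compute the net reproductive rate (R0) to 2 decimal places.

lx·mx by age: 0, 0, 0.40893, 0.88935, 0.7128, 0.53788, 0.19043
R0 = Σ lx·mx = 2.73939 → 2.74

2.74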